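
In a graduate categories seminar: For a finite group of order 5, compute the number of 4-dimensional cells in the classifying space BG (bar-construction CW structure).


In the bar-construction CW model of BG, the n-cells are indexed by
n-tuples [g_1|...|g_n] of non-identity elements of G (degenerate
simplices with some g_i = e do not contribute cells), so there are
(|G| - 1)^n n-cells.
For dim = 4 with |G| = 5:
cells = (5 - 1)^4 = 4^4 = 256

256


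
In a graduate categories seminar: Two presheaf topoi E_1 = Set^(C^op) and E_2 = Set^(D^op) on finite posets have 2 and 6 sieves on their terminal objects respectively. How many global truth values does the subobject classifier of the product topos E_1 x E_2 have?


In a product of presheaf topoi E_1 x E_2, the subobject classifier
is Omega = Omega_1 x Omega_2 (componentwise), so
|Omega(top)| = |Omega_1(top_1)| * |Omega_2(top_2)|.
= 2 * 6 = 12.

12


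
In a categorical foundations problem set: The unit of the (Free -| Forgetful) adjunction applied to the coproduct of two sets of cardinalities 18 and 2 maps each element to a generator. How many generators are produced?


The unit eta_X: X -> U(F(X)) of the Free-Forgetful adjunction
maps each element of X to a generator of F(X). For X = S + T (disjoint
union in Set), |S + T| = |S| + |T|.
Total mappings = 18 + 2 = 20.

20


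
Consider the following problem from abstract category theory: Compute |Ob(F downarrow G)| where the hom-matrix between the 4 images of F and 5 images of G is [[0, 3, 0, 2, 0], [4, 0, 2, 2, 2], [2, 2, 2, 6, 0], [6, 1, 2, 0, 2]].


Objects of (F downarrow G) are triples (a, b, h: F(a)->G(b)).
The count equals the sum of all entries in the hom-matrix.
sum(row 0) = 5
sum(row 1) = 10
sum(row 2) = 12
sum(row 3) = 11
Grand total = 38

38


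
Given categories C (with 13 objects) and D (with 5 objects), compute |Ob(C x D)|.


The product category C x D has objects that are pairs (c, d).
Number of pairs = |Ob(C)| * |Ob(D)| = 13 * 5 = 65

65


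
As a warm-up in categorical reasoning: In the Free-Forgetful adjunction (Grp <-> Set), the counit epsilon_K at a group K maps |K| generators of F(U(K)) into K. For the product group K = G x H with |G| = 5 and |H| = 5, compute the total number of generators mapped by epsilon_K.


The counit epsilon_K: F(U(K)) -> K of the Free-Forgetful adjunction
maps |K| generators of F(U(K)) into K. For K = G x H (the product group),
|G x H| = |G| * |H|.
Total generators mapped = 5 * 5 = 25.

25


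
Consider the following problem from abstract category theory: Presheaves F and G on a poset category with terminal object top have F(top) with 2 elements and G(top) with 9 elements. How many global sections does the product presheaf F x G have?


Global sections of a presheaf on a poset with terminal top satisfy
Gamma(H) ~ H(top). Presheaves admit pointwise products, so
(F x G)(top) = F(top) x G(top) (Cartesian product).
|Gamma(F x G)| = |F(top)| * |G(top)| = 2 * 9 = 18.

18


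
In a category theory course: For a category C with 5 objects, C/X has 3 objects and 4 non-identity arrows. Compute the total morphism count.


In the slice category C/X, objects are morphisms to X.
Identity morphisms: 3 (one per object of C/X).
Non-identity morphisms: 4.
Total = 3 + 4 = 7

7


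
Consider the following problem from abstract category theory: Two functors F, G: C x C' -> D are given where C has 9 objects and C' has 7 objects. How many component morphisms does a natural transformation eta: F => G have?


A natural transformation eta: F => G assigns one component morphism per
object of the domain category.
The domain is the product category C x C', so
|Ob(C x C')| = |Ob(C)| * |Ob(C')| = 9 * 7 = 63.
Therefore eta has 63 component morphisms.

63


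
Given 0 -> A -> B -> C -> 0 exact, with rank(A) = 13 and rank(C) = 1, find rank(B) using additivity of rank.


For a short exact sequence 0 -> A -> B -> C -> 0,
rank is additive: rank(B) = rank(A) + rank(C).
rank(B) = 13 + 1 = 14

14


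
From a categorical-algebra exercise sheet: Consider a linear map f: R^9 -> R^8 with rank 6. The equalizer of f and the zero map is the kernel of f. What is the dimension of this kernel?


The equalizer of f and the zero map is ker(f).
By the rank-nullity theorem: dim(ker(f)) = dim(domain) - rank(f).
dim(ker(f)) = 9 - 6 = 3

3


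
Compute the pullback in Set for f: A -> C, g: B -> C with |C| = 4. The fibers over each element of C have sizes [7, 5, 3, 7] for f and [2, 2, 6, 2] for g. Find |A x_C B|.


The pullback A x_C B consists of pairs (a, b) with f(a) = g(b).
For each element c in C, the fiber product has |f^-1(c)| * |g^-1(c)| elements.
Summing over C: 7 * 2 + 5 * 2 + 3 * 6 + 7 * 2
= 14 + 10 + 18 + 14 = 56

56


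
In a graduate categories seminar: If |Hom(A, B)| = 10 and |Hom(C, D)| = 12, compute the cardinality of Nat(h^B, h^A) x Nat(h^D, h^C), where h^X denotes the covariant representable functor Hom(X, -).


By the Yoneda lemma, Nat(h^B, h^A) is isomorphic to Hom(A, B),
so |Nat(h^B, h^A)| = |Hom(A, B)| and |Nat(h^D, h^C)| = |Hom(C, D)|.
|Hom(A, B)| = 10, |Hom(C, D)| = 12.
|Nat(h^B, h^A) x Nat(h^D, h^C)| = 10 * 12 = 120

120


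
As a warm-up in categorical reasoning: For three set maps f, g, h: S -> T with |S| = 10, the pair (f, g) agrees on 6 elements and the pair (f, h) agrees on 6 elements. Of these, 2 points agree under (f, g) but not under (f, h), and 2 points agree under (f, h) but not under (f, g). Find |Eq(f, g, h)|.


Eq(f, g, h) is the triple-agreement set: points in S where all three
maps take the same value. Using inclusion-exclusion on the pairwise data:
Pair (f, g) agrees on 6 points; pair (f, h) on 6 points.
Points agreeing under (f, g) but not (f, h) = 2; under (f, h) but not (f, g) = 2.
Triple-agreement = agreement-in-(f, g) minus points that agree under (f, g) but not (f, h):
|Eq(f, g, h)| = 6 - 2 = 4
(cross-check via (f, h): 6 - 2 = 4.)

4


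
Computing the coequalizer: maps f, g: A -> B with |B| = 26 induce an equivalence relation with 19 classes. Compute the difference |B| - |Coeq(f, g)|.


The coequalizer Coeq(f, g) = B / ~ has one element per equivalence class.
|B| = 26, |Coeq(f, g)| = 19.
|B| - |Coeq(f, g)| = 26 - 19 = 7.

7


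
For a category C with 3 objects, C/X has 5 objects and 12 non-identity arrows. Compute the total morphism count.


In the slice category C/X, objects are morphisms to X.
Identity morphisms: 5 (one per object of C/X).
Non-identity morphisms: 12.
Total = 5 + 12 = 17

17


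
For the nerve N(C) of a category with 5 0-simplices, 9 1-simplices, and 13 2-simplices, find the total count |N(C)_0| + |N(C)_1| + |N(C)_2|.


The 2-skeleton of the nerve N(C) consists of simplices in dimensions 0, 1, 2:
  |N(C)_0| = 5 (objects)
  |N(C)_1| = 9 (morphisms)
  |N(C)_2| = 13 (composable pairs)
Total = 5 + 9 + 13 = 27

27


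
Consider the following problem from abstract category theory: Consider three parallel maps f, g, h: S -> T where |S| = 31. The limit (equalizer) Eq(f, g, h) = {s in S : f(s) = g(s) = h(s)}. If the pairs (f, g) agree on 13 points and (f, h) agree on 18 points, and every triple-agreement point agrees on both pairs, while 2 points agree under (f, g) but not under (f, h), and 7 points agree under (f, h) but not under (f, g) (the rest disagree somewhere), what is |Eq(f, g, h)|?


Eq(f, g, h) is the triple-agreement set: points in S where all three
maps take the same value. Using inclusion-exclusion on the pairwise data:
Pair (f, g) agrees on 13 points; pair (f, h) on 18 points.
Points agreeing under (f, g) but not (f, h) = 2; under (f, h) but not (f, g) = 7.
Triple-agreement = agreement-in-(f, g) minus points that agree under (f, g) but not (f, h):
|Eq(f, g, h)| = 13 - 2 = 11
(cross-check via (f, h): 18 - 7 = 11.)

11


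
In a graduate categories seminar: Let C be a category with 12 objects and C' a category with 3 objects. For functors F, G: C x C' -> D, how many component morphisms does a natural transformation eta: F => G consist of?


A natural transformation eta: F => G assigns one component morphism per
object of the domain category.
The domain is the product category C x C', so
|Ob(C x C')| = |Ob(C)| * |Ob(C')| = 12 * 3 = 36.
Therefore eta has 36 component morphisms.

36


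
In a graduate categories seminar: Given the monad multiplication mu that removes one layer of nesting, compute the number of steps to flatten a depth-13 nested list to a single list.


Each application of mu: T^2 -> T removes one layer of nesting.
Starting at depth 13 (i.e., T^13(X)), we need to reach T(X).
Number of mu applications = 13 - 1 = 12

12


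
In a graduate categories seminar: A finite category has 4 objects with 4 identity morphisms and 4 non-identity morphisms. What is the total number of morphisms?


Each object has an identity morphism, giving 4 identities.
Adding the 4 non-identity morphisms:
Total = 4 + 4 = 8

8


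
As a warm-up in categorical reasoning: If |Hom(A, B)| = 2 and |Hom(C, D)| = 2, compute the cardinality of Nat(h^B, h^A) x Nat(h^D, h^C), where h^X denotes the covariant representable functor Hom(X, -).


By the Yoneda lemma, Nat(h^B, h^A) is isomorphic to Hom(A, B),
so |Nat(h^B, h^A)| = |Hom(A, B)| and |Nat(h^D, h^C)| = |Hom(C, D)|.
|Hom(A, B)| = 2, |Hom(C, D)| = 2.
|Nat(h^B, h^A) x Nat(h^D, h^C)| = 2 * 2 = 4

4


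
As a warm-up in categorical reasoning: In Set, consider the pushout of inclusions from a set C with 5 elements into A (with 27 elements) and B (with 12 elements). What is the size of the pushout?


The pushout A +_C B identifies the images of C in A and B.
|A +_C B| = |A| + |B| - |C| (for injections).
= 27 + 12 - 5 = 34

34


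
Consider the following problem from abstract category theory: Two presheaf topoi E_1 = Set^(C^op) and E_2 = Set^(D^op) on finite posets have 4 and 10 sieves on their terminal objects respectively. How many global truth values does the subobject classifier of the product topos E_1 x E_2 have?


In a product of presheaf topoi E_1 x E_2, the subobject classifier
is Omega = Omega_1 x Omega_2 (componentwise), so
|Omega(top)| = |Omega_1(top_1)| * |Omega_2(top_2)|.
= 4 * 10 = 40.

40


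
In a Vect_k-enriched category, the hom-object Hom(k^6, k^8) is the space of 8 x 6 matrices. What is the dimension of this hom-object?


In Vect-enriched categories, Hom(k^n, k^m) is the space of m x n matrices.
dim(Hom(k^6, k^8)) = 8 * 6 = 48

48


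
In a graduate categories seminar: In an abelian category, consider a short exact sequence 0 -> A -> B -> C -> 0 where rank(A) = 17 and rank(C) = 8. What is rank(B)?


For a short exact sequence 0 -> A -> B -> C -> 0,
rank is additive: rank(B) = rank(A) + rank(C).
rank(B) = 17 + 8 = 25

25


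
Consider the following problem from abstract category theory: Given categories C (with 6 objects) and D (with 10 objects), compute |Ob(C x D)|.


The product category C x D has objects that are pairs (c, d).
Number of pairs = |Ob(C)| * |Ob(D)| = 6 * 10 = 60

60


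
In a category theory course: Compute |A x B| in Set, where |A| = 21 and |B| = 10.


In Set, the product A x B is the Cartesian product.
By the universal property, |A x B| = |A| * |B|.
|A x B| = 21 * 10 = 210

210


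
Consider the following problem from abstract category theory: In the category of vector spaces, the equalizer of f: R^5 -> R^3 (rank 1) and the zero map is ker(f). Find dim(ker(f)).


The equalizer of f and the zero map is ker(f).
By the rank-nullity theorem: dim(ker(f)) = dim(domain) - rank(f).
dim(ker(f)) = 5 - 1 = 4

4


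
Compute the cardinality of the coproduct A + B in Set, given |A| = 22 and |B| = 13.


In Set, the coproduct A + B is the disjoint union.
|A + B| = |A| + |B| = 22 + 13 = 35

35


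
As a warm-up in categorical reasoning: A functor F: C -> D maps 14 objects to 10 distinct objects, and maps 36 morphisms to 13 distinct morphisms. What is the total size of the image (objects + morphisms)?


The image of F consists of distinct objects and distinct morphisms.
|Im(F)| on objects = 10
|Im(F)| on morphisms = 13
Total image cardinality = 10 + 13 = 23

23


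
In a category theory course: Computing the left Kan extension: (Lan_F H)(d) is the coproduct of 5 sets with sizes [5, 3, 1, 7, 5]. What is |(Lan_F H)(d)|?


Pointwise, the left Kan extension (Lan_F H)(d) is the colimit, indexed
by the comma category (F downarrow d), of H composed with the
projection (F downarrow d) -> C. Here that colimit is given
as a coproduct (disjoint union) of sets, so its cardinality is the
sum of the sizes of the summands.
Coproduct of sets with sizes: 5 + 3 + 1 + 7 + 5
= 21

21


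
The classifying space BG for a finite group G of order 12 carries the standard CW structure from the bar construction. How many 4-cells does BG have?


In the bar-construction CW model of BG, the n-cells are indexed by
n-tuples [g_1|...|g_n] of non-identity elements of G (degenerate
simplices with some g_i = e do not contribute cells), so there are
(|G| - 1)^n n-cells.
For dim = 4 with |G| = 12:
cells = (12 - 1)^4 = 11^4 = 14641

14641


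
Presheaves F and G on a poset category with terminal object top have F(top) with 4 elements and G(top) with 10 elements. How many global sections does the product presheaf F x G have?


Global sections of a presheaf on a poset with terminal top satisfy
Gamma(H) ~ H(top). Presheaves admit pointwise products, so
(F x G)(top) = F(top) x G(top) (Cartesian product).
|Gamma(F x G)| = |F(top)| * |G(top)| = 4 * 10 = 40.

40


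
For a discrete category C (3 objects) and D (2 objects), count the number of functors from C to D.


A functor from a discrete category C to D is determined by
where each object maps. Each of the 3 objects of C can map
to any of the 2 objects of D independently.
Number of functors = 2^3 = 8

8


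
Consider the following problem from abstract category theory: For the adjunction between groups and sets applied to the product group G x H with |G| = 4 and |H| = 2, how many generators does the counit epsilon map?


The counit epsilon_K: F(U(K)) -> K of the Free-Forgetful adjunction
maps |K| generators of F(U(K)) into K. For K = G x H (the product group),
|G x H| = |G| * |H|.
Total generators mapped = 4 * 2 = 8.

8


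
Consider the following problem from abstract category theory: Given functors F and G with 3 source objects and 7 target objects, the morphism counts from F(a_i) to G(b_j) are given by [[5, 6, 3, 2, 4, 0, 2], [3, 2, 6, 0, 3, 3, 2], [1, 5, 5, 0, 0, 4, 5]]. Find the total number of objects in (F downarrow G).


Objects of (F downarrow G) are triples (a, b, h: F(a)->G(b)).
The count equals the sum of all entries in the hom-matrix.
sum(row 0) = 22
sum(row 1) = 19
sum(row 2) = 20
Grand total = 61

61


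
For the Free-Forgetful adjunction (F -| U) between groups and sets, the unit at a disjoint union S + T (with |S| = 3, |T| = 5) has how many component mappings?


The unit eta_X: X -> U(F(X)) of the Free-Forgetful adjunction
maps each element of X to a generator of F(X). For X = S + T (disjoint
union in Set), |S + T| = |S| + |T|.
Total mappings = 3 + 5 = 8.

8


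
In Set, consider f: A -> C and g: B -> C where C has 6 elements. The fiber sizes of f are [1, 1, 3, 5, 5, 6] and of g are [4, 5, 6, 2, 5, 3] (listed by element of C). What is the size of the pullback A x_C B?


The pullback A x_C B consists of pairs (a, b) with f(a) = g(b).
For each element c in C, the fiber product has |f^-1(c)| * |g^-1(c)| elements.
Summing over C: 1 * 4 + 1 * 5 + 3 * 6 + 5 * 2 + 5 * 5 + 6 * 3
= 4 + 5 + 18 + 10 + 25 + 18 = 80

80


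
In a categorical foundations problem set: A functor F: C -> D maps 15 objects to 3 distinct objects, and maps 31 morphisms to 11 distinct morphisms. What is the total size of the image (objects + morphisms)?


The image of F consists of distinct objects and distinct morphisms.
|Im(F)| on objects = 3
|Im(F)| on morphisms = 11
Total image cardinality = 3 + 11 = 14

14


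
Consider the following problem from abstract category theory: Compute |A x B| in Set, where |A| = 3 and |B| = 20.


In Set, the product A x B is the Cartesian product.
By the universal property, |A x B| = |A| * |B|.
|A x B| = 3 * 20 = 60

60


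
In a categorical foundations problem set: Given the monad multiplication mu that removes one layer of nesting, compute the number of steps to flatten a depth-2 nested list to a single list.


Each application of mu: T^2 -> T removes one layer of nesting.
Starting at depth 2 (i.e., T^2(X)), we need to reach T(X).
Number of mu applications = 2 - 1 = 1

1


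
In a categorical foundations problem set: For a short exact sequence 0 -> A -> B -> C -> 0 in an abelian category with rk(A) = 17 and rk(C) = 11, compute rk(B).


For a short exact sequence 0 -> A -> B -> C -> 0,
rank is additive: rank(B) = rank(A) + rank(C).
rank(B) = 17 + 11 = 28

28


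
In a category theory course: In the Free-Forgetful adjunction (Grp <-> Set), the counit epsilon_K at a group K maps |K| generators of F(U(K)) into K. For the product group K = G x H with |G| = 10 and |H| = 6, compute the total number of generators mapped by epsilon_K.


The counit epsilon_K: F(U(K)) -> K of the Free-Forgetful adjunction
maps |K| generators of F(U(K)) into K. For K = G x H (the product group),
|G x H| = |G| * |H|.
Total generators mapped = 10 * 6 = 60.

60


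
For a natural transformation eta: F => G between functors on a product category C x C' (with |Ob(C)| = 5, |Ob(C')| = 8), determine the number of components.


A natural transformation eta: F => G assigns one component morphism per
object of the domain category.
The domain is the product category C x C', so
|Ob(C x C')| = |Ob(C)| * |Ob(C')| = 5 * 8 = 40.
Therefore eta has 40 component morphisms.

40


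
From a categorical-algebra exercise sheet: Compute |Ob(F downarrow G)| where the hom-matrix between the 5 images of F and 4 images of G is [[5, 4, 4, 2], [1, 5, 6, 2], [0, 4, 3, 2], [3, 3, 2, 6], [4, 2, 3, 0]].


Objects of (F downarrow G) are triples (a, b, h: F(a)->G(b)).
The count equals the sum of all entries in the hom-matrix.
sum(row 0) = 15
sum(row 1) = 14
sum(row 2) = 9
sum(row 3) = 14
sum(row 4) = 9
Grand total = 61

61


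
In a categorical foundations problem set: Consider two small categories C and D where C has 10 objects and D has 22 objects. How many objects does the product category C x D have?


The product category C x D has objects that are pairs (c, d).
Number of pairs = |Ob(C)| * |Ob(D)| = 10 * 22 = 220

220


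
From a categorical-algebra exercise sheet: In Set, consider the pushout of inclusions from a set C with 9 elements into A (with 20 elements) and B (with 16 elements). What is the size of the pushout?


The pushout A +_C B identifies the images of C in A and B.
|A +_C B| = |A| + |B| - |C| (for injections).
= 20 + 16 - 9 = 27

27


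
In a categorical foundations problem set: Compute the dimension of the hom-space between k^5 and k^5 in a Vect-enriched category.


In Vect-enriched categories, Hom(k^n, k^m) is the space of m x n matrices.
dim(Hom(k^5, k^5)) = 5 * 5 = 25

25


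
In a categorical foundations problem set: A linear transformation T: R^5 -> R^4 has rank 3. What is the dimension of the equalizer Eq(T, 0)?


The equalizer of f and the zero map is ker(f).
By the rank-nullity theorem: dim(ker(f)) = dim(domain) - rank(f).
dim(ker(f)) = 5 - 3 = 2

2


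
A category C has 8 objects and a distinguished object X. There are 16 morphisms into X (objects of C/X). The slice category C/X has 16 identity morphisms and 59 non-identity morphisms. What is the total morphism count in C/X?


In the slice category C/X, objects are morphisms to X.
Identity morphisms: 16 (one per object of C/X).
Non-identity morphisms: 59.
Total = 16 + 59 = 75

75


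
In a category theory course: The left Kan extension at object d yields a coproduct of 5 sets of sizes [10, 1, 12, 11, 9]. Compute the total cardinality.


Pointwise, the left Kan extension (Lan_F H)(d) is the colimit, indexed
by the comma category (F downarrow d), of H composed with the
projection (F downarrow d) -> C. Here that colimit is given
as a coproduct (disjoint union) of sets, so its cardinality is the
sum of the sizes of the summands.
Coproduct of sets with sizes: 10 + 1 + 12 + 11 + 9
= 43

43


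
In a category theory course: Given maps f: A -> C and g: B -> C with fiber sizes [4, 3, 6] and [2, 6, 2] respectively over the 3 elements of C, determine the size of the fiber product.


The pullback A x_C B consists of pairs (a, b) with f(a) = g(b).
For each element c in C, the fiber product has |f^-1(c)| * |g^-1(c)| elements.
Summing over C: 4 * 2 + 3 * 6 + 6 * 2
= 8 + 18 + 12 = 38

38


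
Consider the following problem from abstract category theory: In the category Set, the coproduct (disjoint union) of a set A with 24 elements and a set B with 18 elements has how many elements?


In Set, the coproduct A + B is the disjoint union.
|A + B| = |A| + |B| = 24 + 18 = 42

42


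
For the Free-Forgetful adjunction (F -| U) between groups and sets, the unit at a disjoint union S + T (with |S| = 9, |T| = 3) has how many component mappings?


The unit eta_X: X -> U(F(X)) of the Free-Forgetful adjunction
maps each element of X to a generator of F(X). For X = S + T (disjoint
union in Set), |S + T| = |S| + |T|.
Total mappings = 9 + 3 = 12.

12


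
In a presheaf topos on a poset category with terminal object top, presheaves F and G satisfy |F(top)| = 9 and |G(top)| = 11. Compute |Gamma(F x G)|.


Global sections of a presheaf on a poset with terminal top satisfy
Gamma(H) ~ H(top). Presheaves admit pointwise products, so
(F x G)(top) = F(top) x G(top) (Cartesian product).
|Gamma(F x G)| = |F(top)| * |G(top)| = 9 * 11 = 99.

99


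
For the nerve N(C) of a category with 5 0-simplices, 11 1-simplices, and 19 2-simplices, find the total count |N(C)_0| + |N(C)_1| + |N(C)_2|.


The 2-skeleton of the nerve N(C) consists of simplices in dimensions 0, 1, 2:
  |N(C)_0| = 5 (objects)
  |N(C)_1| = 11 (morphisms)
  |N(C)_2| = 19 (composable pairs)
Total = 5 + 11 + 19 = 35

35


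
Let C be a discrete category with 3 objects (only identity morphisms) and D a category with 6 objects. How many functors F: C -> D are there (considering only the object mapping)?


A functor from a discrete category C to D is determined by
where each object maps. Each of the 3 objects of C can map
to any of the 6 objects of D independently.
Number of functors = 6^3 = 216

216


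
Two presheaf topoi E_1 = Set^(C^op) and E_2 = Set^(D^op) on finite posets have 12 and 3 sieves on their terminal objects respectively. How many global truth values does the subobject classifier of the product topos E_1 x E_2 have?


In a product of presheaf topoi E_1 x E_2, the subobject classifier
is Omega = Omega_1 x Omega_2 (componentwise), so
|Omega(top)| = |Omega_1(top_1)| * |Omega_2(top_2)|.
= 12 * 3 = 36.

36


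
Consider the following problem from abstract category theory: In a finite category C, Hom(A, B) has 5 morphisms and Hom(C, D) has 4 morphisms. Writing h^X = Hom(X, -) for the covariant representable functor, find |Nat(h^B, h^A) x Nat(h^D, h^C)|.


By the Yoneda lemma, Nat(h^B, h^A) is isomorphic to Hom(A, B),
so |Nat(h^B, h^A)| = |Hom(A, B)| and |Nat(h^D, h^C)| = |Hom(C, D)|.
|Hom(A, B)| = 5, |Hom(C, D)| = 4.
|Nat(h^B, h^A) x Nat(h^D, h^C)| = 5 * 4 = 20

20


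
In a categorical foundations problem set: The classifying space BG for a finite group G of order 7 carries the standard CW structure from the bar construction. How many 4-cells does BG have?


In the bar-construction CW model of BG, the n-cells are indexed by
n-tuples [g_1|...|g_n] of non-identity elements of G (degenerate
simplices with some g_i = e do not contribute cells), so there are
(|G| - 1)^n n-cells.
For dim = 4 with |G| = 7:
cells = (7 - 1)^4 = 6^4 = 1296

1296


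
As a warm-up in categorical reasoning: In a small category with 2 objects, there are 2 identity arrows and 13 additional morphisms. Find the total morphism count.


Each object has an identity morphism, giving 2 identities.
Adding the 13 non-identity morphisms:
Total = 2 + 13 = 15

15


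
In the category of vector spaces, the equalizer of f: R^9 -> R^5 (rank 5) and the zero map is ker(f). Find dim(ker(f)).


The equalizer of f and the zero map is ker(f).
By the rank-nullity theorem: dim(ker(f)) = dim(domain) - rank(f).
dim(ker(f)) = 9 - 5 = 4

4


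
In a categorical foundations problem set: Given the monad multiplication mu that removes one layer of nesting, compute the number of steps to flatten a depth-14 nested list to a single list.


Each application of mu: T^2 -> T removes one layer of nesting.
Starting at depth 14 (i.e., T^14(X)), we need to reach T(X).
Number of mu applications = 14 - 1 = 13

13


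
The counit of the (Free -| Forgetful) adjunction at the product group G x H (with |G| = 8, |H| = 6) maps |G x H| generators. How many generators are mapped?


The counit epsilon_K: F(U(K)) -> K of the Free-Forgetful adjunction
maps |K| generators of F(U(K)) into K. For K = G x H (the product group),
|G x H| = |G| * |H|.
Total generators mapped = 8 * 6 = 48.

48


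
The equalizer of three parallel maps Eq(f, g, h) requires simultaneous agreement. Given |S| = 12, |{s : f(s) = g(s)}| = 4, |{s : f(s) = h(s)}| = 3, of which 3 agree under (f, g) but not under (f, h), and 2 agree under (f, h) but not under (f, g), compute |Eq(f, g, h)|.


Eq(f, g, h) is the triple-agreement set: points in S where all three
maps take the same value. Using inclusion-exclusion on the pairwise data:
Pair (f, g) agrees on 4 points; pair (f, h) on 3 points.
Points agreeing under (f, g) but not (f, h) = 3; under (f, h) but not (f, g) = 2.
Triple-agreement = agreement-in-(f, g) minus points that agree under (f, g) but not (f, h):
|Eq(f, g, h)| = 4 - 3 = 1
(cross-check via (f, h): 3 - 2 = 1.)

1


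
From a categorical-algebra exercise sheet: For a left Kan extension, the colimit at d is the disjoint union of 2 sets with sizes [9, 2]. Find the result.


Pointwise, the left Kan extension (Lan_F H)(d) is the colimit, indexed
by the comma category (F downarrow d), of H composed with the
projection (F downarrow d) -> C. Here that colimit is given
as a coproduct (disjoint union) of sets, so its cardinality is the
sum of the sizes of the summands.
Coproduct of sets with sizes: 9 + 2
= 11

11


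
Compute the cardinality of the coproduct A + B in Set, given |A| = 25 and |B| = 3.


In Set, the coproduct A + B is the disjoint union.
|A + B| = |A| + |B| = 25 + 3 = 28

28


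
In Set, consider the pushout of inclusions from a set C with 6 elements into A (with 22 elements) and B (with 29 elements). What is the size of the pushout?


The pushout A +_C B identifies the images of C in A and B.
|A +_C B| = |A| + |B| - |C| (for injections).
= 22 + 29 - 6 = 45

45


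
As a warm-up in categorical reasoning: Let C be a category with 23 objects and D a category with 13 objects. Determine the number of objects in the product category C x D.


The product category C x D has objects that are pairs (c, d).
Number of pairs = |Ob(C)| * |Ob(D)| = 23 * 13 = 299

299


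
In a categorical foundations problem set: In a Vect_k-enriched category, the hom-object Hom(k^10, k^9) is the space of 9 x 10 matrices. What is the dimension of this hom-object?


In Vect-enriched categories, Hom(k^n, k^m) is the space of m x n matrices.
dim(Hom(k^10, k^9)) = 9 * 10 = 90

90


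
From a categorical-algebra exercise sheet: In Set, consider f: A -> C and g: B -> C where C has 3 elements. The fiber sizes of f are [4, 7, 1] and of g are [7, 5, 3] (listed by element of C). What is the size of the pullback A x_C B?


The pullback A x_C B consists of pairs (a, b) with f(a) = g(b).
For each element c in C, the fiber product has |f^-1(c)| * |g^-1(c)| elements.
Summing over C: 4 * 7 + 7 * 5 + 1 * 3
= 28 + 35 + 3 = 66

66


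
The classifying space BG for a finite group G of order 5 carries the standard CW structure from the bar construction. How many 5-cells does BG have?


In the bar-construction CW model of BG, the n-cells are indexed by
n-tuples [g_1|...|g_n] of non-identity elements of G (degenerate
simplices with some g_i = e do not contribute cells), so there are
(|G| - 1)^n n-cells.
For dim = 5 with |G| = 5:
cells = (5 - 1)^5 = 4^5 = 1024

1024


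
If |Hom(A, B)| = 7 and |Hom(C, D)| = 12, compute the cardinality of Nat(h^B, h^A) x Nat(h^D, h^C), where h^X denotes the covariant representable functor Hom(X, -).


By the Yoneda lemma, Nat(h^B, h^A) is isomorphic to Hom(A, B),
so |Nat(h^B, h^A)| = |Hom(A, B)| and |Nat(h^D, h^C)| = |Hom(C, D)|.
|Hom(A, B)| = 7, |Hom(C, D)| = 12.
|Nat(h^B, h^A) x Nat(h^D, h^C)| = 7 * 12 = 84

84


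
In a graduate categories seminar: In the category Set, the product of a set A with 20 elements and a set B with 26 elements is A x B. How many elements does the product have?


In Set, the product A x B is the Cartesian product.
By the universal property, |A x B| = |A| * |B|.
|A x B| = 20 * 26 = 520

520


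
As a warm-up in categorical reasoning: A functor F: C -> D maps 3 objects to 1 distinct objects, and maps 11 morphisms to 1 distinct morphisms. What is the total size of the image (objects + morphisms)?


The image of F consists of distinct objects and distinct morphisms.
|Im(F)| on objects = 1
|Im(F)| on morphisms = 1
Total image cardinality = 1 + 1 = 2

2


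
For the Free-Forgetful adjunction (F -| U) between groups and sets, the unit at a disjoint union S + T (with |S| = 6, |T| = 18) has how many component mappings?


The unit eta_X: X -> U(F(X)) of the Free-Forgetful adjunction
maps each element of X to a generator of F(X). For X = S + T (disjoint
union in Set), |S + T| = |S| + |T|.
Total mappings = 6 + 18 = 24.

24


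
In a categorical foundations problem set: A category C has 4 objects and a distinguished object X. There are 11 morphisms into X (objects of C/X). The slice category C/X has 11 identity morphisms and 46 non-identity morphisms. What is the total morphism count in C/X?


In the slice category C/X, objects are morphisms to X.
Identity morphisms: 11 (one per object of C/X).
Non-identity morphisms: 46.
Total = 11 + 46 = 57

57


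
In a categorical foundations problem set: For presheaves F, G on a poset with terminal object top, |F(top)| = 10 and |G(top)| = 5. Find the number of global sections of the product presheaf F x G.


Global sections of a presheaf on a poset with terminal top satisfy
Gamma(H) ~ H(top). Presheaves admit pointwise products, so
(F x G)(top) = F(top) x G(top) (Cartesian product).
|Gamma(F x G)| = |F(top)| * |G(top)| = 10 * 5 = 50.

50


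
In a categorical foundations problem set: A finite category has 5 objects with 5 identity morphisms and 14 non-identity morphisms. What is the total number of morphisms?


Each object has an identity morphism, giving 5 identities.
Adding the 14 non-identity morphisms:
Total = 5 + 14 = 19

19


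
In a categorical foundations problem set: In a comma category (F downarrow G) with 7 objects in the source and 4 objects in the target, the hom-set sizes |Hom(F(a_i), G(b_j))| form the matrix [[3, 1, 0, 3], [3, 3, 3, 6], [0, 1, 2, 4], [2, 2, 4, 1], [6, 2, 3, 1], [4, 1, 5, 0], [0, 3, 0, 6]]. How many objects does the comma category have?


Objects of (F downarrow G) are triples (a, b, h: F(a)->G(b)).
The count equals the sum of all entries in the hom-matrix.
sum(row 0) = 7
sum(row 1) = 15
sum(row 2) = 7
sum(row 3) = 9
sum(row 4) = 12
sum(row 5) = 10
sum(row 6) = 9
Grand total = 69

69


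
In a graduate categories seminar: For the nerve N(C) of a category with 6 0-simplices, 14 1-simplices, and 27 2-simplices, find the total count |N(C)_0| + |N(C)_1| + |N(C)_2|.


The 2-skeleton of the nerve N(C) consists of simplices in dimensions 0, 1, 2:
  |N(C)_0| = 6 (objects)
  |N(C)_1| = 14 (morphisms)
  |N(C)_2| = 27 (composable pairs)
Total = 6 + 14 + 27 = 47

47


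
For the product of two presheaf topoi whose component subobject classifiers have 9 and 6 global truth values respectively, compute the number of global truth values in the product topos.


In a product of presheaf topoi E_1 x E_2, the subobject classifier
is Omega = Omega_1 x Omega_2 (componentwise), so
|Omega(top)| = |Omega_1(top_1)| * |Omega_2(top_2)|.
= 9 * 6 = 54.

54


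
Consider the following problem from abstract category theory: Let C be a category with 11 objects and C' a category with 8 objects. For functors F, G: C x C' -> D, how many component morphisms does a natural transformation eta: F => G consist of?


A natural transformation eta: F => G assigns one component morphism per
object of the domain category.
The domain is the product category C x C', so
|Ob(C x C')| = |Ob(C)| * |Ob(C')| = 11 * 8 = 88.
Therefore eta has 88 component morphisms.

88


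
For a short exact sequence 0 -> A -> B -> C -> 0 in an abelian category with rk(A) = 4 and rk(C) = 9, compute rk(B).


For a short exact sequence 0 -> A -> B -> C -> 0,
rank is additive: rank(B) = rank(A) + rank(C).
rank(B) = 4 + 9 = 13

13


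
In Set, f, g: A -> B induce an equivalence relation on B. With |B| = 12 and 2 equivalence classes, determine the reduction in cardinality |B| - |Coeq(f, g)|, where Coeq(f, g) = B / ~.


The coequalizer Coeq(f, g) = B / ~ has one element per equivalence class.
|B| = 12, |Coeq(f, g)| = 2.
|B| - |Coeq(f, g)| = 12 - 2 = 10.

10


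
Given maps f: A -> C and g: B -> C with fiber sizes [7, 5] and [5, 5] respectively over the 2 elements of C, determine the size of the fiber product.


The pullback A x_C B consists of pairs (a, b) with f(a) = g(b).
For each element c in C, the fiber product has |f^-1(c)| * |g^-1(c)| elements.
Summing over C: 7 * 5 + 5 * 5
= 35 + 25 = 60

60


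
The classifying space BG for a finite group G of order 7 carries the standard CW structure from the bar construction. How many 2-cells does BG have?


In the bar-construction CW model of BG, the n-cells are indexed by
n-tuples [g_1|...|g_n] of non-identity elements of G (degenerate
simplices with some g_i = e do not contribute cells), so there are
(|G| - 1)^n n-cells.
For dim = 2 with |G| = 7:
cells = (7 - 1)^2 = 6^2 = 36

36


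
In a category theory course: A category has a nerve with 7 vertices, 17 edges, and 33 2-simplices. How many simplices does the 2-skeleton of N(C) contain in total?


The 2-skeleton of the nerve N(C) consists of simplices in dimensions 0, 1, 2:
  |N(C)_0| = 7 (objects)
  |N(C)_1| = 17 (morphisms)
  |N(C)_2| = 33 (composable pairs)
Total = 7 + 17 + 33 = 57

57


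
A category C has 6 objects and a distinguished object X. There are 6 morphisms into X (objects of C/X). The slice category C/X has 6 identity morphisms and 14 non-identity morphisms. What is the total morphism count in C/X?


In the slice category C/X, objects are morphisms to X.
Identity morphisms: 6 (one per object of C/X).
Non-identity morphisms: 14.
Total = 6 + 14 = 20

20


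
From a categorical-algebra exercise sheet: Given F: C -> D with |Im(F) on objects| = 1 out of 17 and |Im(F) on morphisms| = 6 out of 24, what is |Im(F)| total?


The image of F consists of distinct objects and distinct morphisms.
|Im(F)| on objects = 1
|Im(F)| on morphisms = 6
Total image cardinality = 1 + 6 = 7

7


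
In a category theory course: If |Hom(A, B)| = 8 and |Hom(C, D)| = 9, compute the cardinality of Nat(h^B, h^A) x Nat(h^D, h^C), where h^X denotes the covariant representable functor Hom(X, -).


By the Yoneda lemma, Nat(h^B, h^A) is isomorphic to Hom(A, B),
so |Nat(h^B, h^A)| = |Hom(A, B)| and |Nat(h^D, h^C)| = |Hom(C, D)|.
|Hom(A, B)| = 8, |Hom(C, D)| = 9.
|Nat(h^B, h^A) x Nat(h^D, h^C)| = 8 * 9 = 72

72


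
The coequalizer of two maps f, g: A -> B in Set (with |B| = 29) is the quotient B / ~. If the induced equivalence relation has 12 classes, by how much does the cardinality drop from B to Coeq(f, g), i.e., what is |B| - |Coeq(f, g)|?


The coequalizer Coeq(f, g) = B / ~ has one element per equivalence class.
|B| = 29, |Coeq(f, g)| = 12.
|B| - |Coeq(f, g)| = 29 - 12 = 17.

17


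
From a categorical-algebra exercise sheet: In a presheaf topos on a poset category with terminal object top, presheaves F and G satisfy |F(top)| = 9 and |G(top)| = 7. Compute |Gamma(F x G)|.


Global sections of a presheaf on a poset with terminal top satisfy
Gamma(H) ~ H(top). Presheaves admit pointwise products, so
(F x G)(top) = F(top) x G(top) (Cartesian product).
|Gamma(F x G)| = |F(top)| * |G(top)| = 9 * 7 = 63.

63


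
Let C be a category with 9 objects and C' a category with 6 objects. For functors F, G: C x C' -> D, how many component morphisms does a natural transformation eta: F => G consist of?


A natural transformation eta: F => G assigns one component morphism per
object of the domain category.
The domain is the product category C x C', so
|Ob(C x C')| = |Ob(C)| * |Ob(C')| = 9 * 6 = 54.
Therefore eta has 54 component morphisms.

54


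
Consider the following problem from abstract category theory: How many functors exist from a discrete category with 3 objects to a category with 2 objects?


A functor from a discrete category C to D is determined by
where each object maps. Each of the 3 objects of C can map
to any of the 2 objects of D independently.
Number of functors = 2^3 = 8

8


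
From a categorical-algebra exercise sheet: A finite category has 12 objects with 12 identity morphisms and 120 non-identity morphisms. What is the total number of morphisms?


Each object has an identity morphism, giving 12 identities.
Adding the 120 non-identity morphisms:
Total = 12 + 120 = 132

132


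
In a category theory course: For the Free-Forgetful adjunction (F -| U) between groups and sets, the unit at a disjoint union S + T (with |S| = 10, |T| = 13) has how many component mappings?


The unit eta_X: X -> U(F(X)) of the Free-Forgetful adjunction
maps each element of X to a generator of F(X). For X = S + T (disjoint
union in Set), |S + T| = |S| + |T|.
Total mappings = 10 + 13 = 23.

23


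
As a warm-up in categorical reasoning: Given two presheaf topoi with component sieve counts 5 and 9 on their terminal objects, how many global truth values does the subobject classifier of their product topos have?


In a product of presheaf topoi E_1 x E_2, the subobject classifier
is Omega = Omega_1 x Omega_2 (componentwise), so
|Omega(top)| = |Omega_1(top_1)| * |Omega_2(top_2)|.
= 5 * 9 = 45.

45


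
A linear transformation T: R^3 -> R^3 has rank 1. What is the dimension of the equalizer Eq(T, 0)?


The equalizer of f and the zero map is ker(f).
By the rank-nullity theorem: dim(ker(f)) = dim(domain) - rank(f).
dim(ker(f)) = 3 - 1 = 2

2


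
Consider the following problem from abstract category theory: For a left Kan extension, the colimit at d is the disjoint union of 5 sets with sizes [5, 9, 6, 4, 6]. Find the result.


Pointwise, the left Kan extension (Lan_F H)(d) is the colimit, indexed
by the comma category (F downarrow d), of H composed with the
projection (F downarrow d) -> C. Here that colimit is given
as a coproduct (disjoint union) of sets, so its cardinality is the
sum of the sizes of the summands.
Coproduct of sets with sizes: 5 + 9 + 6 + 4 + 6
= 30

30


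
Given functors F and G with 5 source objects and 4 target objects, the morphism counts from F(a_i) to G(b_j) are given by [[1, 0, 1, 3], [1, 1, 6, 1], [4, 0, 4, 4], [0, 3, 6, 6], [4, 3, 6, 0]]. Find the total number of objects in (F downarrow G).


Objects of (F downarrow G) are triples (a, b, h: F(a)->G(b)).
The count equals the sum of all entries in the hom-matrix.
sum(row 0) = 5
sum(row 1) = 9
sum(row 2) = 12
sum(row 3) = 15
sum(row 4) = 13
Grand total = 54

54


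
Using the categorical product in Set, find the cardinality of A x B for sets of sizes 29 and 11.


In Set, the product A x B is the Cartesian product.
By the universal property, |A x B| = |A| * |B|.
|A x B| = 29 * 11 = 319

319
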